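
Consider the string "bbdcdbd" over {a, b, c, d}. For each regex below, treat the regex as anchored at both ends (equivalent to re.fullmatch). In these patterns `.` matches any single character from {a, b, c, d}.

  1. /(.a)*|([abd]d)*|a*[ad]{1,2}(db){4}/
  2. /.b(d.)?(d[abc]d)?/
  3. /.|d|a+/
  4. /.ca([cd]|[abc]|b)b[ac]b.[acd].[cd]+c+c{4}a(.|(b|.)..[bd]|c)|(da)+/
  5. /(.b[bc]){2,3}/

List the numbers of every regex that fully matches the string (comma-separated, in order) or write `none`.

2

1 → no match
2 → match
3 → no match
4 → no match
5 → no match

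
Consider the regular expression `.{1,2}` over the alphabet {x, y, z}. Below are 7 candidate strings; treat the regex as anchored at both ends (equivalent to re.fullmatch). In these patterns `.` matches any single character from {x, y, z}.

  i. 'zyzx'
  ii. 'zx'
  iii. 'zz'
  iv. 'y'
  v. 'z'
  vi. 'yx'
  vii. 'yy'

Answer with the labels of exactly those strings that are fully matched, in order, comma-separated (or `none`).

i → no match
ii → match
iii → match
iv → match
v → match
vi → match
vii → match

ii, iii, iv, v, vi, vii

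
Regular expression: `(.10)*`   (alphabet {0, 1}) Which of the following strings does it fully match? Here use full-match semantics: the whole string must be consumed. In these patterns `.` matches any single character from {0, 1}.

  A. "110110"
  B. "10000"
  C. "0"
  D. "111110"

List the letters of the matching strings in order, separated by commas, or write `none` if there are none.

A. "110110" → match
B. "10000" → no match
C. "0" → no match
D. "111110" → no match

A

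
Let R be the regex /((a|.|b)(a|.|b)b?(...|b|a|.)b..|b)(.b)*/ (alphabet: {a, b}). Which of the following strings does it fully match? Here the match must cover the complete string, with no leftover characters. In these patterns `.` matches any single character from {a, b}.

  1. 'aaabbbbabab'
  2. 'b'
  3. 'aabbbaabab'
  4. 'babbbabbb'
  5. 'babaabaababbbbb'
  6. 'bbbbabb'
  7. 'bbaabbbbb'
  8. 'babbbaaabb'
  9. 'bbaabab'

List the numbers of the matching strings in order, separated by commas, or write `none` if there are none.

2, 3, 4

1 → no match
2 → match
3 → match
4 → match
5 → no match
6 → no match
7 → no match
8 → no match
9 → no match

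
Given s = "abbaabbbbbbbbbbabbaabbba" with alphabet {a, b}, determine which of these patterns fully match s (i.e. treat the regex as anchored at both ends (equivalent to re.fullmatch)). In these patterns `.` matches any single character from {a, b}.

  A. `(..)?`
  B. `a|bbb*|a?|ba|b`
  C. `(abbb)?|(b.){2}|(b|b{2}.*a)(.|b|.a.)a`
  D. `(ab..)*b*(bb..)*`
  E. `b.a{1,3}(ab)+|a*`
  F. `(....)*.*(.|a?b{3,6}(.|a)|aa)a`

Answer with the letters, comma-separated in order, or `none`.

D, F

A → no match
B → no match
C → no match
D → match
E → no match
F → match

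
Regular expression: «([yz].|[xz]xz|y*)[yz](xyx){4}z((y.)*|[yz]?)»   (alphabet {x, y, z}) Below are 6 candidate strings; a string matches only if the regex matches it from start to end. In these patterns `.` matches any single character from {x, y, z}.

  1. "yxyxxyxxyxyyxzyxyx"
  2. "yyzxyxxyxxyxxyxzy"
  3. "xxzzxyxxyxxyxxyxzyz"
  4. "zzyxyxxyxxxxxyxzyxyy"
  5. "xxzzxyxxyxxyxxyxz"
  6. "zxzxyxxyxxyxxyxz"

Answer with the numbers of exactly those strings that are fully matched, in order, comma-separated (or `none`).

1 → no match
2 → match
3 → match
4 → no match
5 → match
6 → match

2, 3, 5, 6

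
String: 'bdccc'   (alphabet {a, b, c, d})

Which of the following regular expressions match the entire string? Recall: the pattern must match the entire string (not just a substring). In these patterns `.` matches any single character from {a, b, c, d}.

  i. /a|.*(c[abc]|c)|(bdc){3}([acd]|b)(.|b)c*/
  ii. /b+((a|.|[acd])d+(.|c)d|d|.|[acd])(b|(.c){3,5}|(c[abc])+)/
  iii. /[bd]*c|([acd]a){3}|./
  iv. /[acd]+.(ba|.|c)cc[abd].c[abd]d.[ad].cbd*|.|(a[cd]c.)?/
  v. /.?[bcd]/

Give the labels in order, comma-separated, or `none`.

i → match
ii → no match
iii → no match
iv → no match
v → no match

i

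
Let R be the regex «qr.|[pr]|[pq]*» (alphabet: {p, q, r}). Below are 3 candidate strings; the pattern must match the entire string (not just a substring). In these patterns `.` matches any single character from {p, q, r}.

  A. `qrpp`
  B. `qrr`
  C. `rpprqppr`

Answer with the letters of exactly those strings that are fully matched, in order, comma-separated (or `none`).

A → no match
B → match
C → no match

B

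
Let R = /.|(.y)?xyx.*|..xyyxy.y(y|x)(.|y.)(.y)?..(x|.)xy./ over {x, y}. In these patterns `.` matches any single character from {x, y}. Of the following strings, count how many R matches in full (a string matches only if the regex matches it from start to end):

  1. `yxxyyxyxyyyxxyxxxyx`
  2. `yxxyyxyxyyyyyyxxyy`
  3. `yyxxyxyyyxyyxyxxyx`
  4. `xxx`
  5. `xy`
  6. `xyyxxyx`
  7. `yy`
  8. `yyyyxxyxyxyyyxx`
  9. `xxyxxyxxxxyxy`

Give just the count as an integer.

1 → no match
2 → match
3 → no match
4. `xxx` → no match
5. `xy` → no match
6. `xyyxxyx` → no match
7. `yy` → no match
8 → no match
9 → no match
Total matched: 1

1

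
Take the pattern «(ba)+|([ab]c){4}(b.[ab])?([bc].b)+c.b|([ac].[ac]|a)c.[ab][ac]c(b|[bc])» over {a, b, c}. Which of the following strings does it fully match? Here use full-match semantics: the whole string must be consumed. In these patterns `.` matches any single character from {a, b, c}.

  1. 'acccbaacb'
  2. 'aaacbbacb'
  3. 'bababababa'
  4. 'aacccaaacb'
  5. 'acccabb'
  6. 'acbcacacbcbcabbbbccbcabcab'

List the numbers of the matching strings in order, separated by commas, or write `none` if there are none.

1. 'acccbaacb' → match
2. 'aaacbbacb' → match
3. 'bababababa' → match
4. 'aacccaaacb' → no match
5. 'acccabb' → no match
6 → match

1, 2, 3, 6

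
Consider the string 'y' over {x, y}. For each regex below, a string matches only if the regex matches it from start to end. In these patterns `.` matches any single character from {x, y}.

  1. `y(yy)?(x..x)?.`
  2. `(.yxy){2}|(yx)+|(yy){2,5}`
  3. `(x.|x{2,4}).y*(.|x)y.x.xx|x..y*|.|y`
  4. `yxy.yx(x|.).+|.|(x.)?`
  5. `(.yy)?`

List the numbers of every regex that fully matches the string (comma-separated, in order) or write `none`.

1 → no match
2 → no match
3 → match
4 → match
5 → no match

3, 4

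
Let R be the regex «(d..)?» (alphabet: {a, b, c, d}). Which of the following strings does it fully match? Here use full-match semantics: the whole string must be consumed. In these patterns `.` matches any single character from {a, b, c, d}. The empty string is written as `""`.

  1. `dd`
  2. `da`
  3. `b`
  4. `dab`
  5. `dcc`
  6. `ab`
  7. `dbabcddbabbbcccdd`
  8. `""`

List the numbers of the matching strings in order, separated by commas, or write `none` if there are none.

1 → no match
2 → no match
3 → no match
4 → match
5 → match
6 → no match
7 → no match
8 → match

4, 5, 8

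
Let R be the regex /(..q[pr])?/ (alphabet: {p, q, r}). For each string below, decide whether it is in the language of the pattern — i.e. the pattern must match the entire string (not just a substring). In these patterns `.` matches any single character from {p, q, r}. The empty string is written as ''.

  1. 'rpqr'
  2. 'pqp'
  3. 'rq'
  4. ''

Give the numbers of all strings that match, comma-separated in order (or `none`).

1, 4

1 → match
2 → no match
3 → no match
4 → match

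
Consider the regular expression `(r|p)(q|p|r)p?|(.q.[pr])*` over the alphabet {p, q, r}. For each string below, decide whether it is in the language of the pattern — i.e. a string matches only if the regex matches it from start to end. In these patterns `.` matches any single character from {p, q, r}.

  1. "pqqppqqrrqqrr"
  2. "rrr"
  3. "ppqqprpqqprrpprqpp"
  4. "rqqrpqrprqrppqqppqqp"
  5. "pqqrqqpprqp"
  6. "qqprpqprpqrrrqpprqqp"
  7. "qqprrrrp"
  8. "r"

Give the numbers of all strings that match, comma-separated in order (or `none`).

4, 6

1 → no match
2. "rrr" → no match
3 → no match
4 → match
5. "pqqrqqpprqp" → no match
6 → match
7. "qqprrrrp" → no match
8. "r" → no match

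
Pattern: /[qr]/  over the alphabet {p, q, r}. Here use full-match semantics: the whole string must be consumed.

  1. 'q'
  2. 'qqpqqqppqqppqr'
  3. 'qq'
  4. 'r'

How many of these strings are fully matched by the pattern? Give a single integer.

1 → match
2 → no match
3 → no match
4 → match
Total matched: 2

2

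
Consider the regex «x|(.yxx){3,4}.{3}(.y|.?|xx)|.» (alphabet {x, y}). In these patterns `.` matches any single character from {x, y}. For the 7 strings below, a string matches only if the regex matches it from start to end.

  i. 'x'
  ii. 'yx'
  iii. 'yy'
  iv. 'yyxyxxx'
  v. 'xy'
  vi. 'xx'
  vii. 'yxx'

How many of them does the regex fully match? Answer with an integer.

1

i. 'x' → match
ii. 'yx' → no match
iii. 'yy' → no match
iv. 'yyxyxxx' → no match
v. 'xy' → no match
vi. 'xx' → no match
vii. 'yxx' → no match
Total matched: 1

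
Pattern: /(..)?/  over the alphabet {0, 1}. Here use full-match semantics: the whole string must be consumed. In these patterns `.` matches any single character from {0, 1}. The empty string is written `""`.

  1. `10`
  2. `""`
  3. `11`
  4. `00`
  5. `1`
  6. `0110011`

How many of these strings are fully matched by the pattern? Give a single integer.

1 → match
2 → match
3 → match
4 → match
5 → no match
6 → no match
Total matched: 4

4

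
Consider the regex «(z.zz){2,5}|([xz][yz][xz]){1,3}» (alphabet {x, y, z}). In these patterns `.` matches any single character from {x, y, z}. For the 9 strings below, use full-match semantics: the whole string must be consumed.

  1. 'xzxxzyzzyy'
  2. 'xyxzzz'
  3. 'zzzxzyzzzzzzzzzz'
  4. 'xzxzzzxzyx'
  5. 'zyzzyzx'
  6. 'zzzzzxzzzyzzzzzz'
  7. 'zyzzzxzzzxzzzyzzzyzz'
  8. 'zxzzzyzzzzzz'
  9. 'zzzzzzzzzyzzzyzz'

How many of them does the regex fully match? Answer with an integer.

5

1 → no match
2 → match
3 → no match
4 → no match
5 → no match
6 → match
7 → match
8 → match
9 → match
Total matched: 5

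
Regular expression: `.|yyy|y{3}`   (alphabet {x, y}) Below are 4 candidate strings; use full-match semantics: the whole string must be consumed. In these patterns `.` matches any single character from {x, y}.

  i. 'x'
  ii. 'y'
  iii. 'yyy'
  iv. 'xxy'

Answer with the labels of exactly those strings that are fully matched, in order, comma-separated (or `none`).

i, ii, iii

i → match
ii → match
iii → match
iv → no match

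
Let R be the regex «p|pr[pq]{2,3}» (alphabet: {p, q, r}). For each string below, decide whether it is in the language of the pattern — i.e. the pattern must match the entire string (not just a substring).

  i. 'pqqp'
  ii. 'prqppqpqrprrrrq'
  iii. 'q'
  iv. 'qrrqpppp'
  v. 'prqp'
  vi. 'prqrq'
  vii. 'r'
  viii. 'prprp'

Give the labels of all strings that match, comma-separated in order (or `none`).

v

i. 'pqqp' → no match
ii → no match
iii. 'q' → no match
iv. 'qrrqpppp' → no match
v. 'prqp' → match
vi. 'prqrq' → no match
vii. 'r' → no match
viii. 'prprp' → no match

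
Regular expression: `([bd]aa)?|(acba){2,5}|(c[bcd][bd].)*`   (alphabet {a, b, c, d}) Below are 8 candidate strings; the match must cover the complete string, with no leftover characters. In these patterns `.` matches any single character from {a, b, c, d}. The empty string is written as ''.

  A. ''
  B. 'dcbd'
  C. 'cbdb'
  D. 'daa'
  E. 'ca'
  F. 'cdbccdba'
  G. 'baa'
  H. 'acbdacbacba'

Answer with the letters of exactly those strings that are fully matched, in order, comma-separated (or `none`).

A, C, D, F, G

A → match
B → no match
C → match
D → match
E → no match
F → match
G → match
H → no match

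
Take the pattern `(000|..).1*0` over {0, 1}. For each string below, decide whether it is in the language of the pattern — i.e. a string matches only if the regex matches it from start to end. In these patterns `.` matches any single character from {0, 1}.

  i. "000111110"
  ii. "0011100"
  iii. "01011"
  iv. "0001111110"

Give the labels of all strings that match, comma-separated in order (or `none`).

i, iv

i → match
ii → no match
iii → no match — must end with "0"
iv → match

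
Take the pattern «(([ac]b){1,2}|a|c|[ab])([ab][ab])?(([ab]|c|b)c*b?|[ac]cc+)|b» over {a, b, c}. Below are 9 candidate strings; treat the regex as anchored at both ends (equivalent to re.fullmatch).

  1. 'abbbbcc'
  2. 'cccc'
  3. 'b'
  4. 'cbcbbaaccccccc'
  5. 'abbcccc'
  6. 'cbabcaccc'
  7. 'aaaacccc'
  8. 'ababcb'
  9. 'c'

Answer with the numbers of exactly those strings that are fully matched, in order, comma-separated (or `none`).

1 → match
2 → match
3 → match
4 → match
5 → match
6 → no match
7 → match
8 → match
9 → no match

1, 2, 3, 4, 5, 7, 8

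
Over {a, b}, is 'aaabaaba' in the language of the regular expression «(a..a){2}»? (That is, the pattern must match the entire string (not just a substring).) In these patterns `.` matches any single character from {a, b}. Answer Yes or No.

No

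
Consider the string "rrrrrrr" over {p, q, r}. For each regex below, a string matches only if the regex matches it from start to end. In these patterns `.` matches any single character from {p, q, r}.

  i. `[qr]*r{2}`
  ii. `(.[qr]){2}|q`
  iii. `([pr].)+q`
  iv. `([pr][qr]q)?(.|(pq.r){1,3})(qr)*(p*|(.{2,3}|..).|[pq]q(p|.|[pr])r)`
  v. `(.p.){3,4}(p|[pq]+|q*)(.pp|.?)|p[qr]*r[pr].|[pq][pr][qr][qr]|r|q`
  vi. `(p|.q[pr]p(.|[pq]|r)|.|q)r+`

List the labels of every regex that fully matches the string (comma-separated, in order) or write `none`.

i, vi

i → match
ii → no match
iii → no match — must end with "q"
iv → no match
v → no match
vi → match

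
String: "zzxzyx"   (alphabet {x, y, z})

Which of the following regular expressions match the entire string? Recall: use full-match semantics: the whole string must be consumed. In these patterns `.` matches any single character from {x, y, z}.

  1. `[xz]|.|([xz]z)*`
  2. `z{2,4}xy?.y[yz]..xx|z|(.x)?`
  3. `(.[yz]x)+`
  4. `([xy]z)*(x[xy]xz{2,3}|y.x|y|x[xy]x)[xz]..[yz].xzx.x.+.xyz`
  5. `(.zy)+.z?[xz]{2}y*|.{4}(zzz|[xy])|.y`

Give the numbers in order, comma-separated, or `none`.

3

1 → no match
2 → no match
3 → match
4 → no match — must end with "xyz"
5 → no match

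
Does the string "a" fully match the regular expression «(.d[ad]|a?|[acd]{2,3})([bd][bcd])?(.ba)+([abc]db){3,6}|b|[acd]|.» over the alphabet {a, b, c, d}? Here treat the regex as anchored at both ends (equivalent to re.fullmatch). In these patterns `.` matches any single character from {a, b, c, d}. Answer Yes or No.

Yes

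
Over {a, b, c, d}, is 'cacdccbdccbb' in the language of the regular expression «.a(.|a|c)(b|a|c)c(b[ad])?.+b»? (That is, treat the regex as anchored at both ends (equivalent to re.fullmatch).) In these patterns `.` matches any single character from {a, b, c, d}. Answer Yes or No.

No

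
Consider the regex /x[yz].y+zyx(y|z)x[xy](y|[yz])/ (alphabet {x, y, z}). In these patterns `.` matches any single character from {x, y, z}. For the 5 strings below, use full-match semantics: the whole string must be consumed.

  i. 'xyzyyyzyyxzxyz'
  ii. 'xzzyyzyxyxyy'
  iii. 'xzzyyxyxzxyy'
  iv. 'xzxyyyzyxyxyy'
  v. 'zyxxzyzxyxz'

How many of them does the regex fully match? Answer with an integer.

i → no match
ii. 'xzzyyzyxyxyy' → match
iii. 'xzzyyxyxzxyy' → no match
iv → match
v. 'zyxxzyzxyxz' → no match — must start with 'x'
Total matched: 2

2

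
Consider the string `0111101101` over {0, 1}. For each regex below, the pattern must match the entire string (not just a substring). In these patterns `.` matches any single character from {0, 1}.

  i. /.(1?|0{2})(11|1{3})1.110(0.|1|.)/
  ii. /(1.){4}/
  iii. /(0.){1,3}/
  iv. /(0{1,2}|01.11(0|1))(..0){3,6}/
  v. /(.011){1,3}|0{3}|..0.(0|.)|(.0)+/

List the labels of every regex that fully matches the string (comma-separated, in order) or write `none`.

i → match
ii → no match — must start with `1`
iii → no match
iv → no match — must end with `0`
v → no match

i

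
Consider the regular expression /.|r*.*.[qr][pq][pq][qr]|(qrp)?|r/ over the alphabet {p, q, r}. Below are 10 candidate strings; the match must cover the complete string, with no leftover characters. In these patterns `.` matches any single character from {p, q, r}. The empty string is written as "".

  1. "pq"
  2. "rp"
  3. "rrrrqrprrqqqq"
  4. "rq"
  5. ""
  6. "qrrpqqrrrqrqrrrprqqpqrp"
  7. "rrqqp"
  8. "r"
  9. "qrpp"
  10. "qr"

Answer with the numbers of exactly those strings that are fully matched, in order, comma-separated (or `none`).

3, 5, 8

1 → no match
2 → no match
3 → match
4 → no match
5 → match
6 → no match
7 → no match
8 → match
9 → no match
10 → no match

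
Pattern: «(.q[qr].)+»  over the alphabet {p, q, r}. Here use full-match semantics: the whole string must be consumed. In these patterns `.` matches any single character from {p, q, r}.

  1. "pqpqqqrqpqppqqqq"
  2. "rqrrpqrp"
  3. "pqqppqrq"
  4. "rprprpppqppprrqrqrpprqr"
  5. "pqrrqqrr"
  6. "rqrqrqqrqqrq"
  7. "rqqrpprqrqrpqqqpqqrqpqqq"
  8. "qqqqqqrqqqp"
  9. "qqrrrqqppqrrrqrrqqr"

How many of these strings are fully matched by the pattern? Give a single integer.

4

1 → no match
2 → match
3 → match
4 → no match
5 → match
6 → match
7 → no match
8 → no match
9 → no match
Total matched: 4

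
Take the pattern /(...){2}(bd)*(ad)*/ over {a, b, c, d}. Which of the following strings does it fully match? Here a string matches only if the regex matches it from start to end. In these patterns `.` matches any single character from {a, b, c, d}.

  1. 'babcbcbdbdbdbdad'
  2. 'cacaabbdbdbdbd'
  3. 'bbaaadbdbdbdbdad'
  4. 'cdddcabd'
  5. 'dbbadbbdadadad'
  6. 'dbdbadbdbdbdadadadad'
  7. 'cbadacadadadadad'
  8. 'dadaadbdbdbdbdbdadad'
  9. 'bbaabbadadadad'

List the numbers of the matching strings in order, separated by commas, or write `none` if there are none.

1, 2, 3, 4, 5, 6, 7, 8, 9

1 → match
2 → match
3 → match
4 → match
5 → match
6 → match
7 → match
8 → match
9 → match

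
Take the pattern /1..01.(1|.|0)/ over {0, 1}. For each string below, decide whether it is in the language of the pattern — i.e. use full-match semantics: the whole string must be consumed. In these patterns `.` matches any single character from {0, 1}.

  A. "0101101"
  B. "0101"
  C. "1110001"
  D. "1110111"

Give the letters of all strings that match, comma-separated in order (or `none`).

A → no match — must start with "1"
B → no match — must start with "1"
C → no match
D → match

D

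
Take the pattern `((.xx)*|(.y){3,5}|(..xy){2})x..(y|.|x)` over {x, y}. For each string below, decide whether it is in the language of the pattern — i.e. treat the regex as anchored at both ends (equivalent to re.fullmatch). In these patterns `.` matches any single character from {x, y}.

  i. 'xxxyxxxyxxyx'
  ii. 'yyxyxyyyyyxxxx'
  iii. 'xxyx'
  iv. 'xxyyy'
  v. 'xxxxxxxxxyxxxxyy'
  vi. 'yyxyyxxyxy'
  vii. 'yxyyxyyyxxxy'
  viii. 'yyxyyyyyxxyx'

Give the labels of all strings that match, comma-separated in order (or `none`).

i, ii, iii, v, viii

i → match
ii → match
iii → match
iv → no match
v → match
vi → no match
vii → no match
viii → match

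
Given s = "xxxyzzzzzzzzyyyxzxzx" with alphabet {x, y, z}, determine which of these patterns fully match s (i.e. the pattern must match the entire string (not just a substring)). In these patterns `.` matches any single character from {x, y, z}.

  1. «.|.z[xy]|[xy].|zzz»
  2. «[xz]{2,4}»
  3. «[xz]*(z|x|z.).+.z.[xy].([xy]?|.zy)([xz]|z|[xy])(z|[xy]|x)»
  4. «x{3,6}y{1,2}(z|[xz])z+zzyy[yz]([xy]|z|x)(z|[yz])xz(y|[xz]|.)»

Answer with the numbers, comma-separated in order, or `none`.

4

1 → no match
2 → no match
3 → no match
4 → match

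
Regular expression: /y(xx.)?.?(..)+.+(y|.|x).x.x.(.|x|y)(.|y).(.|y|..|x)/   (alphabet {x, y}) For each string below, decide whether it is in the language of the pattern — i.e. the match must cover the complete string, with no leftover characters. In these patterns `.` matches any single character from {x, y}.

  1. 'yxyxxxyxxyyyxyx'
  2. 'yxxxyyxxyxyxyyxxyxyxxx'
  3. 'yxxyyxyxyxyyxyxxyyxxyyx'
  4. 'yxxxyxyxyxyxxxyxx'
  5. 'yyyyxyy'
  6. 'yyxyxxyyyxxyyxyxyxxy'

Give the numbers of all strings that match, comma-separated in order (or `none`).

4

1 → no match
2 → no match
3 → no match
4 → match
5 → no match
6 → no match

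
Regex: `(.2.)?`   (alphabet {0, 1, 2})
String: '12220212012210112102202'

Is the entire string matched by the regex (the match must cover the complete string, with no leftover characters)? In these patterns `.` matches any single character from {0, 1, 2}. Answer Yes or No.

No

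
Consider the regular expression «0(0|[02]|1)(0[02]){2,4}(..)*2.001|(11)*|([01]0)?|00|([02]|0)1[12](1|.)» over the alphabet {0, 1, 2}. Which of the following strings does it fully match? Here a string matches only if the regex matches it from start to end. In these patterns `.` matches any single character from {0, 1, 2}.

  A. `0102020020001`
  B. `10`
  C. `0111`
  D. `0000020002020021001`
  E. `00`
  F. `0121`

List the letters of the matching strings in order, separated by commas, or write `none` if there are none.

A, B, C, D, E, F

A → match
B → match
C → match
D → match
E → match
F → match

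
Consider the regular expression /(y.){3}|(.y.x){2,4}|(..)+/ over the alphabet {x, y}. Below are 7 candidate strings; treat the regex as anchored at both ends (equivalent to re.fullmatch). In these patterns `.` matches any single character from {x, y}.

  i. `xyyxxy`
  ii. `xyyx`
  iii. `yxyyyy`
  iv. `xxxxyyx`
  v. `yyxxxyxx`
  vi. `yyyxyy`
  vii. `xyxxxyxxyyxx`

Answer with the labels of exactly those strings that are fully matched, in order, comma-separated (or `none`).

i, ii, iii, v, vi, vii

i → match
ii → match
iii → match
iv → no match
v → match
vi → match
vii → match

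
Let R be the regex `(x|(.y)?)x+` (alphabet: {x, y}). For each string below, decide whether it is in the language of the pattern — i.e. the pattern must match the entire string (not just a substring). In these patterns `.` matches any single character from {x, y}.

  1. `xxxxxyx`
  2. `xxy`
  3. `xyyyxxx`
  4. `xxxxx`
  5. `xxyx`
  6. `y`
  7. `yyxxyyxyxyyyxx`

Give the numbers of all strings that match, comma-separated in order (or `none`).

4

1 → no match
2 → no match — must end with `x`
3 → no match
4 → match
5 → no match
6 → no match — must end with `x`
7 → no match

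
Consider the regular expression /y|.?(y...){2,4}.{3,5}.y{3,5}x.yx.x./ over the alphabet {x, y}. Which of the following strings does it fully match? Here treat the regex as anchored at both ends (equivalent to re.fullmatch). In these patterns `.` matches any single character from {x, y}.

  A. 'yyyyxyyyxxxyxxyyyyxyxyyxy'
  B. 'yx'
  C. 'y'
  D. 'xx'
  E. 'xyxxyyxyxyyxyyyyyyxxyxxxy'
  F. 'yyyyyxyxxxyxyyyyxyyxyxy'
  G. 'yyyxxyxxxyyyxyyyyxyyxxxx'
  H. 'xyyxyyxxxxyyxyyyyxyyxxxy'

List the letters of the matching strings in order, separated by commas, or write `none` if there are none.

A → no match
B → no match
C → match
D → no match
E → match
F → match
G → match
H → match

C, E, F, G, H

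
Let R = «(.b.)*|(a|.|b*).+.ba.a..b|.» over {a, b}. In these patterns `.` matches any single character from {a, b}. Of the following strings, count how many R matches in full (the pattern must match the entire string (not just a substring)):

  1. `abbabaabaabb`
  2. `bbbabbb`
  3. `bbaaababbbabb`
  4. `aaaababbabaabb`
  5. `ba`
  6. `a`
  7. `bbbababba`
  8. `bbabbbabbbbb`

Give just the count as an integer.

5

1 → match
2 → no match
3 → no match
4 → match
5 → no match
6 → match
7 → match
8 → match
Total matched: 5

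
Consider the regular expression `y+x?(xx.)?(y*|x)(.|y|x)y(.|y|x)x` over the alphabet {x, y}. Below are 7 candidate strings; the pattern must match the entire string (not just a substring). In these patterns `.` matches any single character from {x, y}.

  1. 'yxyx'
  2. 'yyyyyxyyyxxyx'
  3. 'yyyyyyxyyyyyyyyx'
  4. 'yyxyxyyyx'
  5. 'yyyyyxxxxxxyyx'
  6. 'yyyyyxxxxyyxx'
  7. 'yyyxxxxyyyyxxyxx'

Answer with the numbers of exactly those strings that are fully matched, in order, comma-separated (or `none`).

1 → no match
2 → no match
3 → match
4 → no match
5 → match
6 → match
7 → no match

3, 5, 6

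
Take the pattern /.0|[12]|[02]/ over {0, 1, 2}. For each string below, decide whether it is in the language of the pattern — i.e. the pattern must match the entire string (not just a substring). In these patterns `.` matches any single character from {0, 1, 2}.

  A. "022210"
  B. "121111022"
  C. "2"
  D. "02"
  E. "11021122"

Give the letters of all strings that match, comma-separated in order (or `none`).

C

A → no match
B → no match
C → match
D → no match
E → no match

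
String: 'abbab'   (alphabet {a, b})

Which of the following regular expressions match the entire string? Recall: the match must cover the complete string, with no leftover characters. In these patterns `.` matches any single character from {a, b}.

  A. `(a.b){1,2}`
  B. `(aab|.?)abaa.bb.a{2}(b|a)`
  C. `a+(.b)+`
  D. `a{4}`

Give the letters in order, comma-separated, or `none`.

A → no match
B → no match
C → match
D → no match — must end with 'a'

C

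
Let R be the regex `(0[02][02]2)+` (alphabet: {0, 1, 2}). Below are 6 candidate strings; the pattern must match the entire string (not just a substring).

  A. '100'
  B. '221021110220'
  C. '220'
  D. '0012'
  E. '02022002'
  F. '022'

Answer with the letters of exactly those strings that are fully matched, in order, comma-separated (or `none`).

none

A. '100' → no match — must start with '0'
B. '221021110220' → no match — must start with '0'
C. '220' → no match — must start with '0'
D. '0012' → no match
E. '02022002' → no match
F. '022' → no match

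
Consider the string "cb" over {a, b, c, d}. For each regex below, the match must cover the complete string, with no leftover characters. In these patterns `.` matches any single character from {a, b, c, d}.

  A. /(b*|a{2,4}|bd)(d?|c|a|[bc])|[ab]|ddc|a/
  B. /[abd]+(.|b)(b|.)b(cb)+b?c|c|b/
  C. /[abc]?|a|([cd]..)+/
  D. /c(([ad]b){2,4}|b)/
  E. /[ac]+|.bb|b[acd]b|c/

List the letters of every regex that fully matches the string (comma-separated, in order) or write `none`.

A → no match
B → no match
C → no match
D → match
E → no match

D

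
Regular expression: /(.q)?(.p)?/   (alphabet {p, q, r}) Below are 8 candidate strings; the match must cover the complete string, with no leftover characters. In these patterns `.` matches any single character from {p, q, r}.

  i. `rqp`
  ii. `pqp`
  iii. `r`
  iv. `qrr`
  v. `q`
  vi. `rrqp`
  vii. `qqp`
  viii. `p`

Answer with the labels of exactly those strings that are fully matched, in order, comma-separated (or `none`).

none

i → no match
ii → no match
iii → no match
iv → no match
v → no match
vi → no match
vii → no match
viii → no match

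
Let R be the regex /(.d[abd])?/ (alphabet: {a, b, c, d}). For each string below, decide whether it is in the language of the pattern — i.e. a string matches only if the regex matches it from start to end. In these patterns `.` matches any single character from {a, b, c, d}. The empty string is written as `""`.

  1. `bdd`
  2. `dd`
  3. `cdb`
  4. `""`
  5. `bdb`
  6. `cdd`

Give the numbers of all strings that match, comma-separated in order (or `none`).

1 → match
2 → no match
3 → match
4 → match
5 → match
6 → match

1, 3, 4, 5, 6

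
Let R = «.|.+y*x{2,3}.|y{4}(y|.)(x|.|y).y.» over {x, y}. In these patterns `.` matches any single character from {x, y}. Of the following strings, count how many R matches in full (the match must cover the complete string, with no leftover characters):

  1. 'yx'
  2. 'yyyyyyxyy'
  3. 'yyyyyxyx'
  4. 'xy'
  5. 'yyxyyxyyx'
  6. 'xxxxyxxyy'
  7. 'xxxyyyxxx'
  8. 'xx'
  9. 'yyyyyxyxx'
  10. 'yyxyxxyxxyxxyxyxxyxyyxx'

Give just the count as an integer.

1 → no match
2 → match
3 → no match
4 → no match
5 → no match
6 → no match
7 → match
8 → no match
9 → no match
10 → no match
Total matched: 2

2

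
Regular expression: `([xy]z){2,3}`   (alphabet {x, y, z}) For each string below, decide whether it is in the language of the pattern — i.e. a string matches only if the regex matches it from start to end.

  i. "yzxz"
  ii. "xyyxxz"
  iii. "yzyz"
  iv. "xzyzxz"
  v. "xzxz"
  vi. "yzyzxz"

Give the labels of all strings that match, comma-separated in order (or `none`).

i. "yzxz" → match
ii. "xyyxxz" → no match
iii. "yzyz" → match
iv. "xzyzxz" → match
v. "xzxz" → match
vi. "yzyzxz" → match

i, iii, iv, v, vi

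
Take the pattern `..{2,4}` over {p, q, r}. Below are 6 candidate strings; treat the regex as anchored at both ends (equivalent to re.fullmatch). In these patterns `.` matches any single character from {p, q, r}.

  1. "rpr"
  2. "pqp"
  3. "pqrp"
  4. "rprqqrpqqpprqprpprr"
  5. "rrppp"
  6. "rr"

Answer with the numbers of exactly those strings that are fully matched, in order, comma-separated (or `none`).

1 → match
2 → match
3 → match
4 → no match
5 → match
6 → no match

1, 2, 3, 5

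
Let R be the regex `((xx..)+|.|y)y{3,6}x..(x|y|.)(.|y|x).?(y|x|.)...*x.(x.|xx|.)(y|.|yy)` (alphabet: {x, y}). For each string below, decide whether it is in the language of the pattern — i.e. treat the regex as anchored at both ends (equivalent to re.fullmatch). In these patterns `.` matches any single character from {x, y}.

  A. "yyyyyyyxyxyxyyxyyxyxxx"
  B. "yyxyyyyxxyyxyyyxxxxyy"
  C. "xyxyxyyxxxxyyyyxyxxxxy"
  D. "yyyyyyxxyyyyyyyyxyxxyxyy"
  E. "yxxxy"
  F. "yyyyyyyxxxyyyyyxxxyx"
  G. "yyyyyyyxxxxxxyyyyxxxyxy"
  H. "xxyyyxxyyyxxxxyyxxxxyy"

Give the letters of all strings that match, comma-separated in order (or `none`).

A, D, F, G

A → match
B → no match
C → no match
D → match
E. "yxxxy" → no match
F → match
G → match
H → no match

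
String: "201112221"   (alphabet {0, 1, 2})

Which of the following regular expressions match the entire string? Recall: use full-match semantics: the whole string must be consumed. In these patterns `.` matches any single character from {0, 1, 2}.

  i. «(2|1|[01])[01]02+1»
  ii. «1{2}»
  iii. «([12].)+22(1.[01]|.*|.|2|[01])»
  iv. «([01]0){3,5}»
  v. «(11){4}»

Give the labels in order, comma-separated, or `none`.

iii

i → no match
ii → no match — must start with "1"
iii → match
iv → no match — must end with "0"
v → no match — must start with "11"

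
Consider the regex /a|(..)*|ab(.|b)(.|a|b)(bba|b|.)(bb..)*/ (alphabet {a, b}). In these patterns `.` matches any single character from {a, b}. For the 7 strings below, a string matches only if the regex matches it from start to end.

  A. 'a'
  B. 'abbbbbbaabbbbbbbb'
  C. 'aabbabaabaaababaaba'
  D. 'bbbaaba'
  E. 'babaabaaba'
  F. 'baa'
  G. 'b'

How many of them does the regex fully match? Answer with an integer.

3

A → match
B → match
C → no match
D → no match
E → match
F → no match
G → no match
Total matched: 3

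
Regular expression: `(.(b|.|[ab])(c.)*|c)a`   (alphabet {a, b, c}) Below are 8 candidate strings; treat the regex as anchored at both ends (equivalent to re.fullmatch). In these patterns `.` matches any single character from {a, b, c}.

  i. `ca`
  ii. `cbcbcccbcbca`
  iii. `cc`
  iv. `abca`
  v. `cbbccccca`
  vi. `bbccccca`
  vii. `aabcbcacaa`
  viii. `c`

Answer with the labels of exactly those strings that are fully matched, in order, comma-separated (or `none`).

i

i → match
ii → no match
iii → no match — must end with `a`
iv → no match
v → no match
vi → no match
vii → no match
viii → no match — must end with `a`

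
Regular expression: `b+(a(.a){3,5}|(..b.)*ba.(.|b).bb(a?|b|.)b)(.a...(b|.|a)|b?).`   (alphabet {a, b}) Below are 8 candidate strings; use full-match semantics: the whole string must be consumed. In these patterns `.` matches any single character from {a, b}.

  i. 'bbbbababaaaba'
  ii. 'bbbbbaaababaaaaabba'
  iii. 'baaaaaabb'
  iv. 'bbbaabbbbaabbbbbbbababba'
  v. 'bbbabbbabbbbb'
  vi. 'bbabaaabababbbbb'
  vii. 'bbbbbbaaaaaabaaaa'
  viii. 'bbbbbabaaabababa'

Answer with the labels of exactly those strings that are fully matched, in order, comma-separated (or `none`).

i, ii, vi, viii

i → match
ii → match
iii → no match
iv → no match
v → no match
vi → match
vii → no match
viii → match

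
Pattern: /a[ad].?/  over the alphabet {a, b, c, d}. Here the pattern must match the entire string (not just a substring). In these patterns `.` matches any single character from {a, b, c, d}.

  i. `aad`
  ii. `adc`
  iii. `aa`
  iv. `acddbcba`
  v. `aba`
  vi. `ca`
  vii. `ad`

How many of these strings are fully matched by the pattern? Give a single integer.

4

i → match
ii → match
iii → match
iv → no match
v → no match
vi → no match — must start with `a`
vii → match
Total matched: 4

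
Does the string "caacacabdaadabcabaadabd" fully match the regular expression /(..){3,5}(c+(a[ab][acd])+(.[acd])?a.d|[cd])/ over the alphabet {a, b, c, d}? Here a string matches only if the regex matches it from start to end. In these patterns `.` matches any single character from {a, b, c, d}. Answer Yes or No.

No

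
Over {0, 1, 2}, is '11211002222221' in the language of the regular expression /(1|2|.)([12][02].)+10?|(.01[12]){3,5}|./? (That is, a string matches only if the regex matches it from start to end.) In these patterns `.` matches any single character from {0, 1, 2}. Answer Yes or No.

Yes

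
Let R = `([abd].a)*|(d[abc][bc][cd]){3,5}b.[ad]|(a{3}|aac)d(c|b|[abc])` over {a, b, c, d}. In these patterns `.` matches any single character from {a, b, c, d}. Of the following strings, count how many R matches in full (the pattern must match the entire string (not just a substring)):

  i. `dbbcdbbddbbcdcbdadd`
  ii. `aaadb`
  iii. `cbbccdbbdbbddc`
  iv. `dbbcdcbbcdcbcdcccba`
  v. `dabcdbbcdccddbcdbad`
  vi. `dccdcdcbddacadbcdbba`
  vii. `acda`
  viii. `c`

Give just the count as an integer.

i → no match
ii → match
iii → no match
iv → no match
v → match
vi → no match
vii → no match
viii → no match
Total matched: 2

2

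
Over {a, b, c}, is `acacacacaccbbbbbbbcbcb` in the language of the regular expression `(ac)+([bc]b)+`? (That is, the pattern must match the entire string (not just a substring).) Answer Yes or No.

Yes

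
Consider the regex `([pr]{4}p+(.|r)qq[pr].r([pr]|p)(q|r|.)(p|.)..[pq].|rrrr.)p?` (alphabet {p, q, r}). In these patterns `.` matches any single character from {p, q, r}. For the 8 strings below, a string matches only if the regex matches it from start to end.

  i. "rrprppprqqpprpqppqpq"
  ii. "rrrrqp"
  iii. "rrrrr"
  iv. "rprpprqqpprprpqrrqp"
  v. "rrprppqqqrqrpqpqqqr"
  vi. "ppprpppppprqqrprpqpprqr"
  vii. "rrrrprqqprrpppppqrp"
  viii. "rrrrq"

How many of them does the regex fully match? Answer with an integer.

7

i → match
ii → match
iii → match
iv → no match
v → match
vi → match
vii → match
viii → match
Total matched: 7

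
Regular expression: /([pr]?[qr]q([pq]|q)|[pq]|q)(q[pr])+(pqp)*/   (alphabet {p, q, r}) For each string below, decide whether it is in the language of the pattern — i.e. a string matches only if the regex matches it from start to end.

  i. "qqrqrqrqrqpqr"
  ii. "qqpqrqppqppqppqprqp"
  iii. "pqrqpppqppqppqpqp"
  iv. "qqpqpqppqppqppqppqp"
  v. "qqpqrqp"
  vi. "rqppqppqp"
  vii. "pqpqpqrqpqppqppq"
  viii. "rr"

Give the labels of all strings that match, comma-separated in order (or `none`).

i, iv, v

i → match
ii → no match
iii → no match
iv → match
v → match
vi → no match
vii → no match
viii → no match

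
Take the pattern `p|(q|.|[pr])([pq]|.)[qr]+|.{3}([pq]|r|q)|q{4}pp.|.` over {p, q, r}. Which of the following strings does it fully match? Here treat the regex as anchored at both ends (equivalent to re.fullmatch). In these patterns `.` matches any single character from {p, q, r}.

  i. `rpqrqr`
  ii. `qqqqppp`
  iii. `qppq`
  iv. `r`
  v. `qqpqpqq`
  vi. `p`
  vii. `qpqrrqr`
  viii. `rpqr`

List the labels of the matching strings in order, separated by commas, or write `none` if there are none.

i → match
ii → match
iii → match
iv → match
v → no match
vi → match
vii → match
viii → match

i, ii, iii, iv, vi, vii, viii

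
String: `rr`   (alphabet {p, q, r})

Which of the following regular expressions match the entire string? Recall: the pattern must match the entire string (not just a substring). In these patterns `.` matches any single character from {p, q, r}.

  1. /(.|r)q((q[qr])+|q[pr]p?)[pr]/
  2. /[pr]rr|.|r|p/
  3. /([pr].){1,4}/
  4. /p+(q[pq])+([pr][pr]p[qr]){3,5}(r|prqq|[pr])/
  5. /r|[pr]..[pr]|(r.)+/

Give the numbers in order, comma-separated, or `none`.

3, 5

1 → no match
2 → no match
3 → match
4 → no match — must start with `p`
5 → match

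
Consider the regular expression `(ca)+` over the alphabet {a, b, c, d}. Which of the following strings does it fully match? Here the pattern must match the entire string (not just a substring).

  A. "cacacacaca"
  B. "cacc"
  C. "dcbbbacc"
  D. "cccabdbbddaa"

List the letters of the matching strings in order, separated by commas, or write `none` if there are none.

A → match
B → no match — must end with "ca"
C → no match — must start with "ca"
D → no match — must start with "ca"

A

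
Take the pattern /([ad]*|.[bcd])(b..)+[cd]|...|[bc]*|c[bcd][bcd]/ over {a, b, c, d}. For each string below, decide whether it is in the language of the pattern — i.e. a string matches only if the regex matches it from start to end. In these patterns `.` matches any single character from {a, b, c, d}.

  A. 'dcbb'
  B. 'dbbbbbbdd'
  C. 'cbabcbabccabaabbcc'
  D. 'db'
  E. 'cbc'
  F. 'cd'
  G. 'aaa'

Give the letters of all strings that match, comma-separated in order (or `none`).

B, E, G

A → no match
B → match
C → no match
D → no match
E → match
F → no match
G → match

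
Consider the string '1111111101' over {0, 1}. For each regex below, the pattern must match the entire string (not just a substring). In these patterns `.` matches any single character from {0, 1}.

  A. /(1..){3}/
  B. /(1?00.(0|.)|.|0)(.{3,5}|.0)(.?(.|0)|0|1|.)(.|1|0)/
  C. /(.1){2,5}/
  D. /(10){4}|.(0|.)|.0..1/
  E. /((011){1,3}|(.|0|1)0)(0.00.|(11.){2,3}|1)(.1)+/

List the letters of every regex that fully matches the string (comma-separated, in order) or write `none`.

A → no match
B → no match
C → match
D → no match
E → no match

C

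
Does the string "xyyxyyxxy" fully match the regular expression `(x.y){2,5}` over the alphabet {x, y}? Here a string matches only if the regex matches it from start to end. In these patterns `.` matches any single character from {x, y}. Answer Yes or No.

Yes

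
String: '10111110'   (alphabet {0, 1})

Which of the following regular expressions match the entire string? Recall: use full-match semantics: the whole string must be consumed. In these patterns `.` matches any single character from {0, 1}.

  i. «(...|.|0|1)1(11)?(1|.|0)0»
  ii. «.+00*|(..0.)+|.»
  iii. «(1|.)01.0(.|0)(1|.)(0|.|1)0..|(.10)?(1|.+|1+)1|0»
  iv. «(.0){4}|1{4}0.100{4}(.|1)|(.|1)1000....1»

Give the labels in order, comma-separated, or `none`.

i → match
ii → match
iii → no match
iv → no match

i, ii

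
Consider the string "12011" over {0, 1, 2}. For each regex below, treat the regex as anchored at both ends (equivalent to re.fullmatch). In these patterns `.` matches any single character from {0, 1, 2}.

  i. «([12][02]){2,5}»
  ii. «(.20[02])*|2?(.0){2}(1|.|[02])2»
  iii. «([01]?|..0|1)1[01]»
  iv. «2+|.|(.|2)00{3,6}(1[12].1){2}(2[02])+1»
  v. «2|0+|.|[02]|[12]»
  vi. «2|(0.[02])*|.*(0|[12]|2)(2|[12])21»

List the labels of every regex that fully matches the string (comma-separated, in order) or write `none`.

iii

i → no match
ii → no match
iii → match
iv → no match
v → no match
vi → no match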